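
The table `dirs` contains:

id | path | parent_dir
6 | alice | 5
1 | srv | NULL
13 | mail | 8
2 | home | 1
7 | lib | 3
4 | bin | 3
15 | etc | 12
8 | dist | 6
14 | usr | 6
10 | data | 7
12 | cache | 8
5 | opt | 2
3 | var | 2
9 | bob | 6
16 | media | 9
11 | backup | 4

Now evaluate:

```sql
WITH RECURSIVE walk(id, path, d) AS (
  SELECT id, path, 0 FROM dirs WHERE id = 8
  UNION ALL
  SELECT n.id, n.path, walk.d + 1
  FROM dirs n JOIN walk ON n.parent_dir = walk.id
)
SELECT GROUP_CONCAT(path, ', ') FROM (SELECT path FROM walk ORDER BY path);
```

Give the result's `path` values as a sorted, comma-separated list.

cache, dist, etc, mail

Base: id=8 (dist) at d 0.
Iteration 1: rows with parent_dir in {8} -> cache (id 12, d 1), mail (id 13, d 1).
Iteration 2: rows with parent_dir in {12,13} -> etc (id 15, d 2).
Iteration 3: no rows with parent_dir in {15}; recursion stops.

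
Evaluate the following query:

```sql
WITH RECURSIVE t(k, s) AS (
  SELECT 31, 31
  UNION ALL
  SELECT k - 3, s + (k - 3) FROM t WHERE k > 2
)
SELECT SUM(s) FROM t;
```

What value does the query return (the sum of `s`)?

Base: k=31, s=31.
Iteration 1: 31 > 2 holds -> k = 31 - 3 = 28, s = 31 + 28 = 59.
Iteration 2: 28 > 2 holds -> k = 28 - 3 = 25, s = 59 + 25 = 84.
Iteration 3: 25 > 2 holds -> k = 25 - 3 = 22, s = 84 + 22 = 106.
Iteration 4: 22 > 2 holds -> k = 22 - 3 = 19, s = 106 + 19 = 125.
Iteration 5: 19 > 2 holds -> k = 19 - 3 = 16, s = 125 + 16 = 141.
Iteration 6: 16 > 2 holds -> k = 16 - 3 = 13, s = 141 + 13 = 154.
Iteration 7: 13 > 2 holds -> k = 13 - 3 = 10, s = 154 + 10 = 164.
Iteration 8: 10 > 2 holds -> k = 10 - 3 = 7, s = 164 + 7 = 171.
Iteration 9: 7 > 2 holds -> k = 7 - 3 = 4, s = 171 + 4 = 175.
Iteration 10: 4 > 2 holds -> k = 4 - 3 = 1, s = 175 + 1 = 176.
Iteration 11: 1 > 2 fails; recursion stops.
SUM(s) = 31 + 59 + 84 + 106 + 125 + 141 + 154 + 164 + 171 + 175 + 176 = 1386.

1386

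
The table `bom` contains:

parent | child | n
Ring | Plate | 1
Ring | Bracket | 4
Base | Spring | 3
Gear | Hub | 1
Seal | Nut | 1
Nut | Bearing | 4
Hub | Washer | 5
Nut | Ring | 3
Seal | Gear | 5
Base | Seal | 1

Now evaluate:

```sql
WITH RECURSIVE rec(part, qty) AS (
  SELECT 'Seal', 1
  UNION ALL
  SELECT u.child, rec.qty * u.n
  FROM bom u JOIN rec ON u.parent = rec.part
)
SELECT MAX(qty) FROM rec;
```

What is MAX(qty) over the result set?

25

Base: (Seal, qty=1).
Iteration 1: components of {Seal} -> Gear = 1*5 = 5, Nut = 1*1 = 1.
Iteration 2: components of {Gear,Nut} -> Bearing = 1*4 = 4, Hub = 5*1 = 5, Ring = 1*3 = 3.
Iteration 3: components of {Bearing,Hub,Ring} -> Bracket = 3*4 = 12, Plate = 3*1 = 3, Washer = 5*5 = 25.
Iteration 4: no further components; recursion stops.
qty values: 1, 5, 1, 5, 3, 4, 25, 3, 12; the maximum is 25.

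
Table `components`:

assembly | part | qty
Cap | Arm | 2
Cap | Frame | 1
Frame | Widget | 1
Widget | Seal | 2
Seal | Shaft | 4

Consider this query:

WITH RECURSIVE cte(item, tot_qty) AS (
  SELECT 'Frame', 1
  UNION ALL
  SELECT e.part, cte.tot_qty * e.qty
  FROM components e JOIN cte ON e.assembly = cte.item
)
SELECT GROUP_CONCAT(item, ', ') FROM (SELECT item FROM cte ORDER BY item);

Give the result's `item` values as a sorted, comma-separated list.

Base: (Frame, tot_qty=1).
Iteration 1: components of {Frame} -> Widget = 1*1 = 1.
Iteration 2: components of {Widget} -> Seal = 1*2 = 2.
Iteration 3: components of {Seal} -> Shaft = 2*4 = 8.
Iteration 4: no further components; recursion stops.

Frame, Seal, Shaft, Widget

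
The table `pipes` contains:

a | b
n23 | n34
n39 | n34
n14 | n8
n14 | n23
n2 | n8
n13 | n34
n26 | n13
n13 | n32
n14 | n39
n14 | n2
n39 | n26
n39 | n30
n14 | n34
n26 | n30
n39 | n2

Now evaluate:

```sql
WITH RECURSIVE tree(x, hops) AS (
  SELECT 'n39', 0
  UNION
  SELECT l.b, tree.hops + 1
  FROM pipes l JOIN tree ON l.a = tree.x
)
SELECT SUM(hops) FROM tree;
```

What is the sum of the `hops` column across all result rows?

16

Base: (n39, hops=0).
Iteration 1: edges from {n39} -> (n2, hops=1), (n26, hops=1), (n30, hops=1), (n34, hops=1).
Iteration 2: edges from {n2,n26,n30,n34} -> (n13, hops=2), (n30, hops=2), (n8, hops=2).
Iteration 3: edges from {n13,n30,n8} -> (n32, hops=3), (n34, hops=3).
Iteration 4: no outgoing edges from {n32,n34}; recursion stops.
SUM(hops) = 0 + 1 + 1 + 1 + 1 + 2 + 2 + 2 + 3 + 3 = 16.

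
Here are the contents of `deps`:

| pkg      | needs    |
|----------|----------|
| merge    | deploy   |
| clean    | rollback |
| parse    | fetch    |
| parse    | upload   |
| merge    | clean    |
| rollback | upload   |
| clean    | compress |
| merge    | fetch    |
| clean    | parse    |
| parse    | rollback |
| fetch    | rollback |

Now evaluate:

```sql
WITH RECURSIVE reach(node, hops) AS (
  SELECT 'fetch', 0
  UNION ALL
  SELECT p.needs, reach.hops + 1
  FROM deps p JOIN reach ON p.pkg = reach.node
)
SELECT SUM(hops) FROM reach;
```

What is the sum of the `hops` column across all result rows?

3

Base: (fetch, hops=0).
Iteration 1: edges from {fetch} -> (rollback, hops=1).
Iteration 2: edges from {rollback} -> (upload, hops=2).
Iteration 3: no outgoing edges from {upload}; recursion stops.
SUM(hops) = 0 + 1 + 2 = 3.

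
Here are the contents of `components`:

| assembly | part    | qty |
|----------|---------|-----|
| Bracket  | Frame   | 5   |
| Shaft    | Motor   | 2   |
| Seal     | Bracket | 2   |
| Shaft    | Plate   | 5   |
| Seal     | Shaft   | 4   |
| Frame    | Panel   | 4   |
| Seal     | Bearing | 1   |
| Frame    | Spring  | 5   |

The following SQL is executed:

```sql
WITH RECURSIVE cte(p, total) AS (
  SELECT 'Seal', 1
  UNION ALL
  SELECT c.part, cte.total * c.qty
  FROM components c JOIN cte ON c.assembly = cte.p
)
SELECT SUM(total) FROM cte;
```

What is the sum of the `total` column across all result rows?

Base: (Seal, total=1).
Iteration 1: components of {Seal} -> Bearing = 1*1 = 1, Bracket = 1*2 = 2, Shaft = 1*4 = 4.
Iteration 2: components of {Bearing,Bracket,Shaft} -> Frame = 2*5 = 10, Motor = 4*2 = 8, Plate = 4*5 = 20.
Iteration 3: components of {Frame,Motor,Plate} -> Panel = 10*4 = 40, Spring = 10*5 = 50.
Iteration 4: no further components; recursion stops.
SUM(total) = 1 + 1 + 4 + 2 + 8 + 20 + 10 + 40 + 50 = 136.

136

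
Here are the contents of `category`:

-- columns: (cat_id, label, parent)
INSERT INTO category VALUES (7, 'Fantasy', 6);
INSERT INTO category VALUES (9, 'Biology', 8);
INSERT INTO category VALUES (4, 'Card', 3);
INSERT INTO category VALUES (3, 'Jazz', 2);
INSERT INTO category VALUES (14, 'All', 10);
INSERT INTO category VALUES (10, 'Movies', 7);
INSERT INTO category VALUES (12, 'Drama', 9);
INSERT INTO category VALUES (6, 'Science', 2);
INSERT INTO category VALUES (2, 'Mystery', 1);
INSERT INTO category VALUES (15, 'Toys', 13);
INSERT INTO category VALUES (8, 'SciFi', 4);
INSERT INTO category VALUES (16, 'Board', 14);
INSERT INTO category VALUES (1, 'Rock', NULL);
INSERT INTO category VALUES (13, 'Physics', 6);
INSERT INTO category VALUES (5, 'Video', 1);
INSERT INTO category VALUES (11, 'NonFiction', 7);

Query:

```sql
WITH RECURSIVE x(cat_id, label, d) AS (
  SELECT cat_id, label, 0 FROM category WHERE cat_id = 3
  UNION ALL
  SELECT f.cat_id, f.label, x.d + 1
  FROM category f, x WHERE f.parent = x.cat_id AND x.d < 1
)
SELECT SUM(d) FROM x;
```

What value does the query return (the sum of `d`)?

Base: cat_id=3 (Jazz) at d 0.
Iteration 1: rows with parent in {3} -> Card (id 4, d 1).
Iteration 2: d < 1 fails for all current rows; recursion stops.
SUM(d) = 0 + 1 = 1.

1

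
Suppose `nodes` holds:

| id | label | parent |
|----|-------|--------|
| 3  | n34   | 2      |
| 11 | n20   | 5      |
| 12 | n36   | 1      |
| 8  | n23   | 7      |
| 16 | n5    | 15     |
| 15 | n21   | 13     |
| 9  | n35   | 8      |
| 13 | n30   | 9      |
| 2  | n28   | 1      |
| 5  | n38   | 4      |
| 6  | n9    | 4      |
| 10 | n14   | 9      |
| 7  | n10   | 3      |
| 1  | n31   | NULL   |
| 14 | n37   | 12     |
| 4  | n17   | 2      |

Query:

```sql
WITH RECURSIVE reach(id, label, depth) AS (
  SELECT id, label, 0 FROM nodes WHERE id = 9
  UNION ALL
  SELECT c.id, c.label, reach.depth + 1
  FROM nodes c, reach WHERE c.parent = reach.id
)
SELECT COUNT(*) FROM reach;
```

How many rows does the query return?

5

Base: id=9 (n35) at depth 0.
Iteration 1: rows with parent in {9} -> n14 (id 10, depth 1), n30 (id 13, depth 1).
Iteration 2: rows with parent in {10,13} -> n21 (id 15, depth 2).
Iteration 3: rows with parent in {15} -> n5 (id 16, depth 3).
Iteration 4: no rows with parent in {16}; recursion stops.
Total rows emitted: 5.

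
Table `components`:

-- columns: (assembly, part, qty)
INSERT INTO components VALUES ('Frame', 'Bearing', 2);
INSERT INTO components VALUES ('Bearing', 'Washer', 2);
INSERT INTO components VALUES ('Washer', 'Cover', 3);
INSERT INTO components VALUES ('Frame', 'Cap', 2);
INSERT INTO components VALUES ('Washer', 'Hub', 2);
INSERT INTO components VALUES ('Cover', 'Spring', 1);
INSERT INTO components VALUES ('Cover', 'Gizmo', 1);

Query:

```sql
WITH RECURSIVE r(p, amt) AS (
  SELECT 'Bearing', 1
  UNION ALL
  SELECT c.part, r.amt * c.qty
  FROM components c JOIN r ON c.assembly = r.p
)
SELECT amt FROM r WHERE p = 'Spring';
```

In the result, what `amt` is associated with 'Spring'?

6

Base: (Bearing, amt=1).
Iteration 1: components of {Bearing} -> Washer = 1*2 = 2.
Iteration 2: components of {Washer} -> Cover = 2*3 = 6, Hub = 2*2 = 4.
Iteration 3: components of {Cover,Hub} -> Gizmo = 6*1 = 6, Spring = 6*1 = 6.
Iteration 4: no further components; recursion stops.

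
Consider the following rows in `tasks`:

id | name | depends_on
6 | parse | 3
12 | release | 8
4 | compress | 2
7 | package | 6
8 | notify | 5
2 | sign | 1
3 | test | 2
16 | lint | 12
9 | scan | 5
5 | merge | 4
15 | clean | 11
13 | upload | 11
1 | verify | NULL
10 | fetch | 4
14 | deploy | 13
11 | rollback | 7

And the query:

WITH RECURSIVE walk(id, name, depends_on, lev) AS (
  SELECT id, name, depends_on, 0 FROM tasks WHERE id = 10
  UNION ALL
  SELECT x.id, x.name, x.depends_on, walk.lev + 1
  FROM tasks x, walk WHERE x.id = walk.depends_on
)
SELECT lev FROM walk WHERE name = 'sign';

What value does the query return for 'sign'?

2

Base: id=10 (fetch), depends_on=4, lev 0.
Iteration 1: join on id=4 -> compress (id 4, depends_on=2, lev 1).
Iteration 2: join on id=2 -> sign (id 2, depends_on=1, lev 2).
Iteration 3: join on id=1 -> verify (id 1, depends_on=NULL, lev 3).
Iteration 4: depends_on is NULL; no match; recursion stops.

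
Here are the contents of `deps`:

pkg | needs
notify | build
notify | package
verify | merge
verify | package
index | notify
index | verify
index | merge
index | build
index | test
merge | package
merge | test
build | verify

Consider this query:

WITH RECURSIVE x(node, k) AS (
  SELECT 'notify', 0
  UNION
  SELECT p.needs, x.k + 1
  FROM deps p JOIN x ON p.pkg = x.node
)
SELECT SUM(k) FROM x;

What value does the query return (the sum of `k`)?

Base: (notify, k=0).
Iteration 1: edges from {notify} -> (build, k=1), (package, k=1).
Iteration 2: edges from {build,package} -> (verify, k=2).
Iteration 3: edges from {verify} -> (merge, k=3), (package, k=3).
Iteration 4: edges from {merge,package} -> (package, k=4), (test, k=4).
Iteration 5: no outgoing edges from {package,test}; recursion stops.
SUM(k) = 0 + 1 + 1 + 2 + 3 + 3 + 4 + 4 = 18.

18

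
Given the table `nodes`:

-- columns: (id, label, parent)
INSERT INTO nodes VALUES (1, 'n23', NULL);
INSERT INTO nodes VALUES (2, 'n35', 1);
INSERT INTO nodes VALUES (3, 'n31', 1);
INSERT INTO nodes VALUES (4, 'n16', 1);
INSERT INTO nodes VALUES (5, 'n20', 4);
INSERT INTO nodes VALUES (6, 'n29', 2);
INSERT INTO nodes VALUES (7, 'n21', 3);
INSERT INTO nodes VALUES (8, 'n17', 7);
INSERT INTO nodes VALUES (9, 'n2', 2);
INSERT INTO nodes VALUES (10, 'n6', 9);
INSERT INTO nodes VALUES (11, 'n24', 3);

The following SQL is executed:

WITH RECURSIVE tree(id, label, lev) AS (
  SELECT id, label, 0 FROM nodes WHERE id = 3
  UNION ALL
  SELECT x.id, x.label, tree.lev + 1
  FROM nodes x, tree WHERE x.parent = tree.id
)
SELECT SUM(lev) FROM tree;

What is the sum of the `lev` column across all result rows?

Base: id=3 (n31) at lev 0.
Iteration 1: rows with parent in {3} -> n21 (id 7, lev 1), n24 (id 11, lev 1).
Iteration 2: rows with parent in {7,11} -> n17 (id 8, lev 2).
Iteration 3: no rows with parent in {8}; recursion stops.
SUM(lev) = 0 + 1 + 1 + 2 = 4.

4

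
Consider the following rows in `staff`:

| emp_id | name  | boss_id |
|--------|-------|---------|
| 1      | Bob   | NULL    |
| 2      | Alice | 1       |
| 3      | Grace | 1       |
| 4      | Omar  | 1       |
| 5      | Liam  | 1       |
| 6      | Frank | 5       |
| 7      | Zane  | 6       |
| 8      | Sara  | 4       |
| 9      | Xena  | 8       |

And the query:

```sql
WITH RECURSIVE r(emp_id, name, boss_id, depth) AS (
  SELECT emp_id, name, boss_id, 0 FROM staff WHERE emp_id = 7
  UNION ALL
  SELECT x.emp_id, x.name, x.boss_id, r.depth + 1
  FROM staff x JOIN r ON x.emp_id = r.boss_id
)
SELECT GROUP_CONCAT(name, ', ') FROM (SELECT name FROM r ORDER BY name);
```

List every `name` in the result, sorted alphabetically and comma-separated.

Bob, Frank, Liam, Zane

Base: emp_id=7 (Zane), boss_id=6, depth 0.
Iteration 1: join on emp_id=6 -> Frank (id 6, boss_id=5, depth 1).
Iteration 2: join on emp_id=5 -> Liam (id 5, boss_id=1, depth 2).
Iteration 3: join on emp_id=1 -> Bob (id 1, boss_id=NULL, depth 3).
Iteration 4: boss_id is NULL; no match; recursion stops.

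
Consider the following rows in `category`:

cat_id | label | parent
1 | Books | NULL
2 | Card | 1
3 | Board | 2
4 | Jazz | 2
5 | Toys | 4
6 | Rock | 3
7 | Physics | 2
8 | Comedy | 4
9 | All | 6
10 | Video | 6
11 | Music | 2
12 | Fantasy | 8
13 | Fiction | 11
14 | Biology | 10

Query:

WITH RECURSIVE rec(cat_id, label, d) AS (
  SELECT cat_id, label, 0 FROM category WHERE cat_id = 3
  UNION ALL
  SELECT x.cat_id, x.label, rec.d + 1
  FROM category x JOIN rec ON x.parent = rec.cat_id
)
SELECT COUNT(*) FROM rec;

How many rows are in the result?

Base: cat_id=3 (Board) at d 0.
Iteration 1: rows with parent in {3} -> Rock (id 6, d 1).
Iteration 2: rows with parent in {6} -> All (id 9, d 2), Video (id 10, d 2).
Iteration 3: rows with parent in {9,10} -> Biology (id 14, d 3).
Iteration 4: no rows with parent in {14}; recursion stops.
Total rows emitted: 5.

5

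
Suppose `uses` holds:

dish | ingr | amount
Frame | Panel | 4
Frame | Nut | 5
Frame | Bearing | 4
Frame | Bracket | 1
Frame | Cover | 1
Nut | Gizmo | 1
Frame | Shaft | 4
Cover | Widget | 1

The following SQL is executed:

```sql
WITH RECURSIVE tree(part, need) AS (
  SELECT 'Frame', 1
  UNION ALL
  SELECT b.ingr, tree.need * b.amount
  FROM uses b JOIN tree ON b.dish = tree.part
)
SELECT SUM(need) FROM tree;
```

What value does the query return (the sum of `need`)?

Base: (Frame, need=1).
Iteration 1: components of {Frame} -> Bearing = 1*4 = 4, Bracket = 1*1 = 1, Cover = 1*1 = 1, Nut = 1*5 = 5, Panel = 1*4 = 4, Shaft = 1*4 = 4.
Iteration 2: components of {Bearing,Bracket,Cover,Nut,Panel,Shaft} -> Gizmo = 5*1 = 5, Widget = 1*1 = 1.
Iteration 3: no further components; recursion stops.
SUM(need) = 1 + 4 + 5 + 4 + 1 + 1 + 4 + 5 + 1 = 26.

26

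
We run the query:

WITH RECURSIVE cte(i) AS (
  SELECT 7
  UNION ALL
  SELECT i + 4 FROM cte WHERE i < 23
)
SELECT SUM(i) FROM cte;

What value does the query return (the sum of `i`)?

75

Base: i=7.
Iteration 1: 7 < 23 holds -> i = 7 + 4 = 11.
Iteration 2: 11 < 23 holds -> i = 11 + 4 = 15.
Iteration 3: 15 < 23 holds -> i = 15 + 4 = 19.
Iteration 4: 19 < 23 holds -> i = 19 + 4 = 23.
Iteration 5: 23 < 23 fails; recursion stops.
SUM(i) = 7 + 11 + 15 + 19 + 23 = 75.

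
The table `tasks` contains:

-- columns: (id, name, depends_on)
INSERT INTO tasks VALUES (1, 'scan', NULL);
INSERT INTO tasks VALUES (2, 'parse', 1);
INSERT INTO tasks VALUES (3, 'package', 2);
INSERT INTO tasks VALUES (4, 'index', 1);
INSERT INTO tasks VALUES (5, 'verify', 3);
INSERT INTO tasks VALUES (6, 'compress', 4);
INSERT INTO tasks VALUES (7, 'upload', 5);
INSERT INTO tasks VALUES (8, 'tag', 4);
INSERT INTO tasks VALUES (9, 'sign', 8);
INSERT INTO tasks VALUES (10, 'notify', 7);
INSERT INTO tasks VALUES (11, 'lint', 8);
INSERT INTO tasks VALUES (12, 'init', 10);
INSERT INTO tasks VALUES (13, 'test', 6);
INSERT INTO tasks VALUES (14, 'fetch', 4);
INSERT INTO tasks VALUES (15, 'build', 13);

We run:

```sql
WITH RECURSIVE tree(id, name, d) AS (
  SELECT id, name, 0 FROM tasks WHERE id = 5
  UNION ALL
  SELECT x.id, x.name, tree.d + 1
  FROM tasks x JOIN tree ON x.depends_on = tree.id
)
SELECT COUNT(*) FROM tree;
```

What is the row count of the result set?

4

Base: id=5 (verify) at d 0.
Iteration 1: rows with depends_on in {5} -> upload (id 7, d 1).
Iteration 2: rows with depends_on in {7} -> notify (id 10, d 2).
Iteration 3: rows with depends_on in {10} -> init (id 12, d 3).
Iteration 4: no rows with depends_on in {12}; recursion stops.
Total rows emitted: 4.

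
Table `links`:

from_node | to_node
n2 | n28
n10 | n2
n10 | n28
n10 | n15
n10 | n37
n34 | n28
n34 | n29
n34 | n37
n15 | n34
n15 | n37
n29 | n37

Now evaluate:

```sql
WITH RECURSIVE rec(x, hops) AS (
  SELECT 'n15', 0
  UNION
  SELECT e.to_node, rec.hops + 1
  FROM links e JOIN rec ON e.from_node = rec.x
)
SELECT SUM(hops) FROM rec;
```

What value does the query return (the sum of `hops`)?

Base: (n15, hops=0).
Iteration 1: edges from {n15} -> (n34, hops=1), (n37, hops=1).
Iteration 2: edges from {n34,n37} -> (n28, hops=2), (n29, hops=2), (n37, hops=2).
Iteration 3: edges from {n28,n29,n37} -> (n37, hops=3).
Iteration 4: no outgoing edges from {n37}; recursion stops.
SUM(hops) = 0 + 1 + 1 + 2 + 2 + 2 + 3 = 11.

11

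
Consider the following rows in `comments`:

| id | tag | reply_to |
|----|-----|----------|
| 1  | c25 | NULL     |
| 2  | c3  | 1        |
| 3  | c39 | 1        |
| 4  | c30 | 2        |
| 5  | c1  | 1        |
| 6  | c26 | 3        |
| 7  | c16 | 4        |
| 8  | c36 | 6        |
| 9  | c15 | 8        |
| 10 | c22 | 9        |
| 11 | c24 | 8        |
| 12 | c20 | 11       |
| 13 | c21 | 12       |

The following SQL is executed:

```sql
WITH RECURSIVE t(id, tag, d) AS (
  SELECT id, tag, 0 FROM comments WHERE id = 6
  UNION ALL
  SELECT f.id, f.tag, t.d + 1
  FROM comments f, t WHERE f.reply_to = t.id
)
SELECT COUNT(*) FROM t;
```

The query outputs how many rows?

Base: id=6 (c26) at d 0.
Iteration 1: rows with reply_to in {6} -> c36 (id 8, d 1).
Iteration 2: rows with reply_to in {8} -> c15 (id 9, d 2), c24 (id 11, d 2).
Iteration 3: rows with reply_to in {9,11} -> c22 (id 10, d 3), c20 (id 12, d 3).
Iteration 4: rows with reply_to in {10,12} -> c21 (id 13, d 4).
Iteration 5: no rows with reply_to in {13}; recursion stops.
Total rows emitted: 7.

7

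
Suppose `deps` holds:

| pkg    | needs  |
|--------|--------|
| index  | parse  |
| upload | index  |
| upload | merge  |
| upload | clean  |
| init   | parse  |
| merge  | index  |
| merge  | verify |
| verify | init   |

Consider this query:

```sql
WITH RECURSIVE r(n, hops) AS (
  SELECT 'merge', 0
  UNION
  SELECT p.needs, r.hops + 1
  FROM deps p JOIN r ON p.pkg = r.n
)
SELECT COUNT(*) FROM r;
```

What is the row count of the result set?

Base: (merge, hops=0).
Iteration 1: edges from {merge} -> (index, hops=1), (verify, hops=1).
Iteration 2: edges from {index,verify} -> (init, hops=2), (parse, hops=2).
Iteration 3: edges from {init,parse} -> (parse, hops=3).
Iteration 4: no outgoing edges from {parse}; recursion stops.
Total rows emitted: 6.

6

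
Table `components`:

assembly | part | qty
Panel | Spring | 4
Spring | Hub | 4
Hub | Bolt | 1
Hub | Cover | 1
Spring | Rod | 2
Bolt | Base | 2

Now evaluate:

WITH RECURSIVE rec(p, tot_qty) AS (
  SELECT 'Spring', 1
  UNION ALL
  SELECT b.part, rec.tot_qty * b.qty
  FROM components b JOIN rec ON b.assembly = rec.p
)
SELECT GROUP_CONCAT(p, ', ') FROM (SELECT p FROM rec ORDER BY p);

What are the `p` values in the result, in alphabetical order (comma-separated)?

Base, Bolt, Cover, Hub, Rod, Spring

Base: (Spring, tot_qty=1).
Iteration 1: components of {Spring} -> Hub = 1*4 = 4, Rod = 1*2 = 2.
Iteration 2: components of {Hub,Rod} -> Bolt = 4*1 = 4, Cover = 4*1 = 4.
Iteration 3: components of {Bolt,Cover} -> Base = 4*2 = 8.
Iteration 4: no further components; recursion stops.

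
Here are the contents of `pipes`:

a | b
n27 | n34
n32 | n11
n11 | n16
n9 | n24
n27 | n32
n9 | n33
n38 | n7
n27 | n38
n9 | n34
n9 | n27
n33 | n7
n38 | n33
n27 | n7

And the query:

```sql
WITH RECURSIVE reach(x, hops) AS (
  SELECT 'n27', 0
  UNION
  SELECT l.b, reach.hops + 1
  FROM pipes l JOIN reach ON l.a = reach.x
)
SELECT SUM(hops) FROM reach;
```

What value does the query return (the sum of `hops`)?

16

Base: (n27, hops=0).
Iteration 1: edges from {n27} -> (n32, hops=1), (n34, hops=1), (n38, hops=1), (n7, hops=1).
Iteration 2: edges from {n32,n34,n38,n7} -> (n11, hops=2), (n33, hops=2), (n7, hops=2).
Iteration 3: edges from {n11,n33,n7} -> (n16, hops=3), (n7, hops=3).
Iteration 4: no outgoing edges from {n16,n7}; recursion stops.
SUM(hops) = 0 + 1 + 1 + 1 + 1 + 2 + 2 + 2 + 3 + 3 = 16.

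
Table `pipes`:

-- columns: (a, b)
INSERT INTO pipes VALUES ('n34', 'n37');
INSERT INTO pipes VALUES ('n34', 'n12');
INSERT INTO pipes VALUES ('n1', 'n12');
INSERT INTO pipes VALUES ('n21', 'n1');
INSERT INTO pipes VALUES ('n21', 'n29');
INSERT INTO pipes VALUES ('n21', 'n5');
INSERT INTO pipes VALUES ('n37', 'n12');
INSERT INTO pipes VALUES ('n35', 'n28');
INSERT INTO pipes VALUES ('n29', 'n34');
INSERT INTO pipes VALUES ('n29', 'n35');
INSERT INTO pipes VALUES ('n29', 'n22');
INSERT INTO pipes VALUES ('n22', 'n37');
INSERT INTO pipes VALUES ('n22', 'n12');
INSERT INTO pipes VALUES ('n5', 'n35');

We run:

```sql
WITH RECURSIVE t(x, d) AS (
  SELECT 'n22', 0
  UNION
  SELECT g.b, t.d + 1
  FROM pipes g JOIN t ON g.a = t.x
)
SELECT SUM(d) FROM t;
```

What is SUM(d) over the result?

4

Base: (n22, d=0).
Iteration 1: edges from {n22} -> (n12, d=1), (n37, d=1).
Iteration 2: edges from {n12,n37} -> (n12, d=2).
Iteration 3: no outgoing edges from {n12}; recursion stops.
SUM(d) = 0 + 1 + 1 + 2 = 4.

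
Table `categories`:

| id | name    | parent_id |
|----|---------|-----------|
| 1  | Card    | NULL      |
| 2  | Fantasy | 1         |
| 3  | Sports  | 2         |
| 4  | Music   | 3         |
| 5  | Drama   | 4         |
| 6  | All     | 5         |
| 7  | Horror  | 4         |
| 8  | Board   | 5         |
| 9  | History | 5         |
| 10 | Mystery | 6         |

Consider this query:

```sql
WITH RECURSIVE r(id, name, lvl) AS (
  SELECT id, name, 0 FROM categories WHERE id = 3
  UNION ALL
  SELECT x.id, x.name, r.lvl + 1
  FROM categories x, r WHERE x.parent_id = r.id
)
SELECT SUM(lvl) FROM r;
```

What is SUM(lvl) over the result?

18

Base: id=3 (Sports) at lvl 0.
Iteration 1: rows with parent_id in {3} -> Music (id 4, lvl 1).
Iteration 2: rows with parent_id in {4} -> Drama (id 5, lvl 2), Horror (id 7, lvl 2).
Iteration 3: rows with parent_id in {5,7} -> All (id 6, lvl 3), Board (id 8, lvl 3), History (id 9, lvl 3).
Iteration 4: rows with parent_id in {6,8,9} -> Mystery (id 10, lvl 4).
Iteration 5: no rows with parent_id in {10}; recursion stops.
SUM(lvl) = 0 + 1 + 2 + 2 + 3 + 3 + 3 + 4 = 18.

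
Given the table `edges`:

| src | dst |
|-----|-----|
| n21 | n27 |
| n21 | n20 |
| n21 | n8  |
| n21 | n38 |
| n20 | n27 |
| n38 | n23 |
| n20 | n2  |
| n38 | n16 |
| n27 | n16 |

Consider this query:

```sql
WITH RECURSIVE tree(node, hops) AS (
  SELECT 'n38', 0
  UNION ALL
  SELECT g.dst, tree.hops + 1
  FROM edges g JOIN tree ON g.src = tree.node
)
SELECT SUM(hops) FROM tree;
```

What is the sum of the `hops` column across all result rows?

2

Base: (n38, hops=0).
Iteration 1: edges from {n38} -> (n16, hops=1), (n23, hops=1).
Iteration 2: no outgoing edges from {n16,n23}; recursion stops.
SUM(hops) = 0 + 1 + 1 = 2.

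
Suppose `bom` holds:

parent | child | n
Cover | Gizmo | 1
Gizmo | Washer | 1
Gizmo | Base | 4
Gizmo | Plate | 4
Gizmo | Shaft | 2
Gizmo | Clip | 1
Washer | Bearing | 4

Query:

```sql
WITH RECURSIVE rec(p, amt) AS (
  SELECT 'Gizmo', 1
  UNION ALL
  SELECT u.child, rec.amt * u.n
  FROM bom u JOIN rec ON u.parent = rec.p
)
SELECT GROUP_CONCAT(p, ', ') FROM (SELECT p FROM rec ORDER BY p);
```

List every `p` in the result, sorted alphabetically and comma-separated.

Base, Bearing, Clip, Gizmo, Plate, Shaft, Washer

Base: (Gizmo, amt=1).
Iteration 1: components of {Gizmo} -> Base = 1*4 = 4, Clip = 1*1 = 1, Plate = 1*4 = 4, Shaft = 1*2 = 2, Washer = 1*1 = 1.
Iteration 2: components of {Base,Clip,Plate,Shaft,Washer} -> Bearing = 1*4 = 4.
Iteration 3: no further components; recursion stops.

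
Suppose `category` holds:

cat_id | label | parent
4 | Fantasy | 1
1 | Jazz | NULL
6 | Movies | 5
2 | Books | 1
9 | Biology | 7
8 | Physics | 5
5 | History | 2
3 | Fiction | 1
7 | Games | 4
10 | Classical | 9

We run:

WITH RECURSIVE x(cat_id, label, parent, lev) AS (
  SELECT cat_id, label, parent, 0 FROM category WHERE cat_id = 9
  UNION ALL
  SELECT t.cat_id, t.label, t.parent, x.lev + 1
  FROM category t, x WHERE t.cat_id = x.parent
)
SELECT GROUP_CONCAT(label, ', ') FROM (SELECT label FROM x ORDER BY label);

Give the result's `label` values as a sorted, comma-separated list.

Base: cat_id=9 (Biology), parent=7, lev 0.
Iteration 1: join on cat_id=7 -> Games (id 7, parent=4, lev 1).
Iteration 2: join on cat_id=4 -> Fantasy (id 4, parent=1, lev 2).
Iteration 3: join on cat_id=1 -> Jazz (id 1, parent=NULL, lev 3).
Iteration 4: parent is NULL; no match; recursion stops.

Biology, Fantasy, Games, Jazz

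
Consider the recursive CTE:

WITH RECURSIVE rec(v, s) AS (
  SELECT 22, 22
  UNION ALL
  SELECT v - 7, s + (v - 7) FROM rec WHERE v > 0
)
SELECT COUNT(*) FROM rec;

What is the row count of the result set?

Base: v=22, s=22.
Iteration 1: 22 > 0 holds -> v = 22 - 7 = 15, s = 22 + 15 = 37.
Iteration 2: 15 > 0 holds -> v = 15 - 7 = 8, s = 37 + 8 = 45.
Iteration 3: 8 > 0 holds -> v = 8 - 7 = 1, s = 45 + 1 = 46.
Iteration 4: 1 > 0 holds -> v = 1 - 7 = -6, s = 46 + -6 = 40.
Iteration 5: -6 > 0 fails; recursion stops.
Total rows emitted: 5.

5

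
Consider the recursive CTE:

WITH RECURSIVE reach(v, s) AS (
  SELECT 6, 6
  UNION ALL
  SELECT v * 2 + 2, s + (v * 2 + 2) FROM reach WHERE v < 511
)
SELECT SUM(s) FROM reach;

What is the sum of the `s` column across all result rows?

3944

Base: v=6, s=6.
Iteration 1: 6 < 511 holds -> v = 6 * 2 + 2 = 14, s = 6 + 14 = 20.
Iteration 2: 14 < 511 holds -> v = 14 * 2 + 2 = 30, s = 20 + 30 = 50.
Iteration 3: 30 < 511 holds -> v = 30 * 2 + 2 = 62, s = 50 + 62 = 112.
Iteration 4: 62 < 511 holds -> v = 62 * 2 + 2 = 126, s = 112 + 126 = 238.
Iteration 5: 126 < 511 holds -> v = 126 * 2 + 2 = 254, s = 238 + 254 = 492.
Iteration 6: 254 < 511 holds -> v = 254 * 2 + 2 = 510, s = 492 + 510 = 1002.
Iteration 7: 510 < 511 holds -> v = 510 * 2 + 2 = 1022, s = 1002 + 1022 = 2024.
Iteration 8: 1022 < 511 fails; recursion stops.
SUM(s) = 6 + 20 + 50 + 112 + 238 + 492 + 1002 + 2024 = 3944.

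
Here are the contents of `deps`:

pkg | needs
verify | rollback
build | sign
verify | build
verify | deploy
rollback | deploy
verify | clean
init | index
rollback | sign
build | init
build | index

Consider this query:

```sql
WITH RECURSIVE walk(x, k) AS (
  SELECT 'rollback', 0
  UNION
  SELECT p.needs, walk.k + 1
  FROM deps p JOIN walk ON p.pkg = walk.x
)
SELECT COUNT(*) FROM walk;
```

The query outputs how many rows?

Base: (rollback, k=0).
Iteration 1: edges from {rollback} -> (deploy, k=1), (sign, k=1).
Iteration 2: no outgoing edges from {deploy,sign}; recursion stops.
Total rows emitted: 3.

3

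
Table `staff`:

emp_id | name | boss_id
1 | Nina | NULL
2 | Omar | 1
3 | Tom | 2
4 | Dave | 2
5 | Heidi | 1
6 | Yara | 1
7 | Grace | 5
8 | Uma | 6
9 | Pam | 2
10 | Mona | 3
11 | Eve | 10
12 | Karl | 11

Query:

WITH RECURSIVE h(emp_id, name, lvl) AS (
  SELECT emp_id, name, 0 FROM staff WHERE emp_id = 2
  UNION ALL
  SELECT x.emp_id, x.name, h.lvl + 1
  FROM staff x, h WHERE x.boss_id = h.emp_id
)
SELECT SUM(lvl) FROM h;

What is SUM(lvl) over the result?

12

Base: emp_id=2 (Omar) at lvl 0.
Iteration 1: rows with boss_id in {2} -> Tom (id 3, lvl 1), Dave (id 4, lvl 1), Pam (id 9, lvl 1).
Iteration 2: rows with boss_id in {3,4,9} -> Mona (id 10, lvl 2).
Iteration 3: rows with boss_id in {10} -> Eve (id 11, lvl 3).
Iteration 4: rows with boss_id in {11} -> Karl (id 12, lvl 4).
Iteration 5: no rows with boss_id in {12}; recursion stops.
SUM(lvl) = 0 + 1 + 1 + 1 + 2 + 3 + 4 = 12.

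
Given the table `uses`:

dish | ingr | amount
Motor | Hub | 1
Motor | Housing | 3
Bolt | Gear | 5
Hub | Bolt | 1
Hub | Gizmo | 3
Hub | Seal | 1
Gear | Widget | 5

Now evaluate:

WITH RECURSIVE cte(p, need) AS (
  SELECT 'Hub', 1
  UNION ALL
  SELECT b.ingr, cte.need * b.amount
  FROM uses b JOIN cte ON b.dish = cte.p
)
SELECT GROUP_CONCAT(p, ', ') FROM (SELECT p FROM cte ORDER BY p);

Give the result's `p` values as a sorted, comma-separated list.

Base: (Hub, need=1).
Iteration 1: components of {Hub} -> Bolt = 1*1 = 1, Gizmo = 1*3 = 3, Seal = 1*1 = 1.
Iteration 2: components of {Bolt,Gizmo,Seal} -> Gear = 1*5 = 5.
Iteration 3: components of {Gear} -> Widget = 5*5 = 25.
Iteration 4: no further components; recursion stops.

Bolt, Gear, Gizmo, Hub, Seal, Widget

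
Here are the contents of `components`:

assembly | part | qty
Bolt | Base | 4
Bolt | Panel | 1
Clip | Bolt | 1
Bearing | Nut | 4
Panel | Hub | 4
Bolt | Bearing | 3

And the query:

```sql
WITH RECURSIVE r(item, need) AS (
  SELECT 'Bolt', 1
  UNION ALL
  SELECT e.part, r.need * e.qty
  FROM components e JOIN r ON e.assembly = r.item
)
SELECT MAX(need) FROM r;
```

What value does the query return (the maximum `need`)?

12

Base: (Bolt, need=1).
Iteration 1: components of {Bolt} -> Base = 1*4 = 4, Bearing = 1*3 = 3, Panel = 1*1 = 1.
Iteration 2: components of {Base,Bearing,Panel} -> Hub = 1*4 = 4, Nut = 3*4 = 12.
Iteration 3: no further components; recursion stops.
need values: 1, 4, 3, 1, 12, 4; the maximum is 12.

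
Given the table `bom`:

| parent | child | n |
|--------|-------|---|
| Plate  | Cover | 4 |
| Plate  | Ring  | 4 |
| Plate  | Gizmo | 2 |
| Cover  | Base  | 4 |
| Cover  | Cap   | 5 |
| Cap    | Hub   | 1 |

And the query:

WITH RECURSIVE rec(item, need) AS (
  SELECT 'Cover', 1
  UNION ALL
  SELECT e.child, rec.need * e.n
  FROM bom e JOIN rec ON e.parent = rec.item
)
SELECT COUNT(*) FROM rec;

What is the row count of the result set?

Base: (Cover, need=1).
Iteration 1: components of {Cover} -> Base = 1*4 = 4, Cap = 1*5 = 5.
Iteration 2: components of {Base,Cap} -> Hub = 5*1 = 5.
Iteration 3: no further components; recursion stops.
Total rows emitted: 4.

4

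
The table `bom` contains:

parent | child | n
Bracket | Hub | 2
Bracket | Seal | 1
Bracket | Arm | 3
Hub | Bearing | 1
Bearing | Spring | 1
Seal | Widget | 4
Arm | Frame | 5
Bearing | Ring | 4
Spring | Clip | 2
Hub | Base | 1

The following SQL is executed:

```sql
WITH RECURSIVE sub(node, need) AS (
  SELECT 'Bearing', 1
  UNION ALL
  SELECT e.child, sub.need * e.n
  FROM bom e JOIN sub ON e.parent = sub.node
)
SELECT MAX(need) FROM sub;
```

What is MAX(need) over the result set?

4

Base: (Bearing, need=1).
Iteration 1: components of {Bearing} -> Ring = 1*4 = 4, Spring = 1*1 = 1.
Iteration 2: components of {Ring,Spring} -> Clip = 1*2 = 2.
Iteration 3: no further components; recursion stops.
need values: 1, 1, 4, 2; the maximum is 4.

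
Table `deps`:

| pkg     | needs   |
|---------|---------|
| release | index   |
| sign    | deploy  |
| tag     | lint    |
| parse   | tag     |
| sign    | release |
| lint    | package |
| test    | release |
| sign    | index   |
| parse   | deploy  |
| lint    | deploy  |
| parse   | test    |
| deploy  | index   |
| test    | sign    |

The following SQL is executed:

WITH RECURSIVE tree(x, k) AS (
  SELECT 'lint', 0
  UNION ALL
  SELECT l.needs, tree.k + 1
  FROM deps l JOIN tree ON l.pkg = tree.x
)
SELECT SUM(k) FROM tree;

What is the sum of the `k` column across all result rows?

4

Base: (lint, k=0).
Iteration 1: edges from {lint} -> (deploy, k=1), (package, k=1).
Iteration 2: edges from {deploy,package} -> (index, k=2).
Iteration 3: no outgoing edges from {index}; recursion stops.
SUM(k) = 0 + 1 + 1 + 2 = 4.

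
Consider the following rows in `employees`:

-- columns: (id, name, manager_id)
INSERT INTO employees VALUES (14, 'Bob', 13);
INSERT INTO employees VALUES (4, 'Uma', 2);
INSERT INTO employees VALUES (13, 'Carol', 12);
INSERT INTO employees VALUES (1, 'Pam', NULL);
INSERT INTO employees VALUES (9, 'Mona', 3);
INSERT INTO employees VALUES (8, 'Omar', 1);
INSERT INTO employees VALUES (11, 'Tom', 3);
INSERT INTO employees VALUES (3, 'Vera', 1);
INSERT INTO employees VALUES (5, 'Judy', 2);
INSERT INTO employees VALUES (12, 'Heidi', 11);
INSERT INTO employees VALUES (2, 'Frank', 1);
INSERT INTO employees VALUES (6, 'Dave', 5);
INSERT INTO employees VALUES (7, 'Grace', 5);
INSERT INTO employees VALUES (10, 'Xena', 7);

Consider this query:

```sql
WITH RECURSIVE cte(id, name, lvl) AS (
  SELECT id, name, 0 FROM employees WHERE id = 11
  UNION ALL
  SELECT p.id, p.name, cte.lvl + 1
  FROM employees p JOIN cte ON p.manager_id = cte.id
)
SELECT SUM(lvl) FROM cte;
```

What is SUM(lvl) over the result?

6

Base: id=11 (Tom) at lvl 0.
Iteration 1: rows with manager_id in {11} -> Heidi (id 12, lvl 1).
Iteration 2: rows with manager_id in {12} -> Carol (id 13, lvl 2).
Iteration 3: rows with manager_id in {13} -> Bob (id 14, lvl 3).
Iteration 4: no rows with manager_id in {14}; recursion stops.
SUM(lvl) = 0 + 1 + 2 + 3 = 6.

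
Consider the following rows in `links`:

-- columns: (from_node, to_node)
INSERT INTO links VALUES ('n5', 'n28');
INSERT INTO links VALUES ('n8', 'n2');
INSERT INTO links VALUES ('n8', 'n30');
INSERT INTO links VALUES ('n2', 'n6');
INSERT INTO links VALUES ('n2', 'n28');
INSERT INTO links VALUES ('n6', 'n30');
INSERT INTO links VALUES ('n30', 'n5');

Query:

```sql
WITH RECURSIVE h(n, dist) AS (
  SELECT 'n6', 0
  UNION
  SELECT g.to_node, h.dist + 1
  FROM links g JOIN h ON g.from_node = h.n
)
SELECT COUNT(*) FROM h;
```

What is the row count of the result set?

Base: (n6, dist=0).
Iteration 1: edges from {n6} -> (n30, dist=1).
Iteration 2: edges from {n30} -> (n5, dist=2).
Iteration 3: edges from {n5} -> (n28, dist=3).
Iteration 4: no outgoing edges from {n28}; recursion stops.
Total rows emitted: 4.

4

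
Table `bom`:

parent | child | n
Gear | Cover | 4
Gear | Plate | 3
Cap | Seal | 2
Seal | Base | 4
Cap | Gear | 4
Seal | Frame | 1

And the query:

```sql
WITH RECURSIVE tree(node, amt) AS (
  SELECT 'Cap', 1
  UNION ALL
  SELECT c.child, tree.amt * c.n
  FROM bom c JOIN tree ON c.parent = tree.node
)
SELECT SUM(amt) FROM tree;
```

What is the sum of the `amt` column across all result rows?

45

Base: (Cap, amt=1).
Iteration 1: components of {Cap} -> Gear = 1*4 = 4, Seal = 1*2 = 2.
Iteration 2: components of {Gear,Seal} -> Base = 2*4 = 8, Cover = 4*4 = 16, Frame = 2*1 = 2, Plate = 4*3 = 12.
Iteration 3: no further components; recursion stops.
SUM(amt) = 1 + 4 + 2 + 16 + 12 + 2 + 8 = 45.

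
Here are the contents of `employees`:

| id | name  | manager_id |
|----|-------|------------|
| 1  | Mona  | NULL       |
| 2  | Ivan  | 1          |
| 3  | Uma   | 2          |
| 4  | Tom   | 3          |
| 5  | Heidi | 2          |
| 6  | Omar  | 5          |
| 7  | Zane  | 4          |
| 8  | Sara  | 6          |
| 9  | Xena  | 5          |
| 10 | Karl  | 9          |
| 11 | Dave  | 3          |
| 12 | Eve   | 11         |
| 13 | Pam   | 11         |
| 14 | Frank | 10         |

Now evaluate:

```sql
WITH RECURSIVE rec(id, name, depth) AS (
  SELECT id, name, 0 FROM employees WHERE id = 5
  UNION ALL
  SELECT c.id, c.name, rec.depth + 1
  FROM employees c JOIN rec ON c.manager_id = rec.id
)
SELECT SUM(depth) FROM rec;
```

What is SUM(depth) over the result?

9

Base: id=5 (Heidi) at depth 0.
Iteration 1: rows with manager_id in {5} -> Omar (id 6, depth 1), Xena (id 9, depth 1).
Iteration 2: rows with manager_id in {6,9} -> Sara (id 8, depth 2), Karl (id 10, depth 2).
Iteration 3: rows with manager_id in {8,10} -> Frank (id 14, depth 3).
Iteration 4: no rows with manager_id in {14}; recursion stops.
SUM(depth) = 0 + 1 + 1 + 2 + 2 + 3 = 9.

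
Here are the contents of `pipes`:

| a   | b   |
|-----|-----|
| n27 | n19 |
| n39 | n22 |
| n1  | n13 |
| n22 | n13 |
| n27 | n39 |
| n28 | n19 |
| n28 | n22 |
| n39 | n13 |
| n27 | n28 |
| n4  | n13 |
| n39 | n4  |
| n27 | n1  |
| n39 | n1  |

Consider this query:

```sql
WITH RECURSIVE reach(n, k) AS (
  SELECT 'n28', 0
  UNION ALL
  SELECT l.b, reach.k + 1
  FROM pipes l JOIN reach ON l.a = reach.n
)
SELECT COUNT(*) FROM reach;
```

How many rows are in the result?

4

Base: (n28, k=0).
Iteration 1: edges from {n28} -> (n19, k=1), (n22, k=1).
Iteration 2: edges from {n19,n22} -> (n13, k=2).
Iteration 3: no outgoing edges from {n13}; recursion stops.
Total rows emitted: 4.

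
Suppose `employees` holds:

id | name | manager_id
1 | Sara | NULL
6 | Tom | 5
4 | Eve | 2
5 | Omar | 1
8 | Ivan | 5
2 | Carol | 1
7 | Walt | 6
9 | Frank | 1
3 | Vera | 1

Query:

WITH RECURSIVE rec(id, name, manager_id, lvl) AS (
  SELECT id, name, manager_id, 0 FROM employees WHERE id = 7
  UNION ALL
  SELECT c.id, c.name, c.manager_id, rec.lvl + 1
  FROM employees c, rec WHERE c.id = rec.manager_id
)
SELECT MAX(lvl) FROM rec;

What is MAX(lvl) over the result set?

Base: id=7 (Walt), manager_id=6, lvl 0.
Iteration 1: join on id=6 -> Tom (id 6, manager_id=5, lvl 1).
Iteration 2: join on id=5 -> Omar (id 5, manager_id=1, lvl 2).
Iteration 3: join on id=1 -> Sara (id 1, manager_id=NULL, lvl 3).
Iteration 4: manager_id is NULL; no match; recursion stops.
lvl values: 0, 1, 2, 3; the maximum is 3.

3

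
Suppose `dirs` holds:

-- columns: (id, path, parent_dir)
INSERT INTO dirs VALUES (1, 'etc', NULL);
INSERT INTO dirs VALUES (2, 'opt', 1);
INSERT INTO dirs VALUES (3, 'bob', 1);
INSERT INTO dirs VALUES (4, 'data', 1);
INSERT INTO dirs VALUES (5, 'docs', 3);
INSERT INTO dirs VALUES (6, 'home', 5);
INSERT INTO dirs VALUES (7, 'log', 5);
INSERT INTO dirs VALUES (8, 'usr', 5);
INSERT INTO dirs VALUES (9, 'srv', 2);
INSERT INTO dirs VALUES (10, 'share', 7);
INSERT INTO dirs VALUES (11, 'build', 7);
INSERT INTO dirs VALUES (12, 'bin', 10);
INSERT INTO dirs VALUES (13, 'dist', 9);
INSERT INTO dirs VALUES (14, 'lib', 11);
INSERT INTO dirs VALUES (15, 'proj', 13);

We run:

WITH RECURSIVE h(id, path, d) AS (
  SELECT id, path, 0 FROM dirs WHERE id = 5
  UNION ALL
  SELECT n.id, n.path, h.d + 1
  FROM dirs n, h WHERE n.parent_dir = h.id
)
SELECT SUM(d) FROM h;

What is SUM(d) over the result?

13

Base: id=5 (docs) at d 0.
Iteration 1: rows with parent_dir in {5} -> home (id 6, d 1), log (id 7, d 1), usr (id 8, d 1).
Iteration 2: rows with parent_dir in {6,7,8} -> share (id 10, d 2), build (id 11, d 2).
Iteration 3: rows with parent_dir in {10,11} -> bin (id 12, d 3), lib (id 14, d 3).
Iteration 4: no rows with parent_dir in {12,14}; recursion stops.
SUM(d) = 0 + 1 + 1 + 1 + 2 + 2 + 3 + 3 = 13.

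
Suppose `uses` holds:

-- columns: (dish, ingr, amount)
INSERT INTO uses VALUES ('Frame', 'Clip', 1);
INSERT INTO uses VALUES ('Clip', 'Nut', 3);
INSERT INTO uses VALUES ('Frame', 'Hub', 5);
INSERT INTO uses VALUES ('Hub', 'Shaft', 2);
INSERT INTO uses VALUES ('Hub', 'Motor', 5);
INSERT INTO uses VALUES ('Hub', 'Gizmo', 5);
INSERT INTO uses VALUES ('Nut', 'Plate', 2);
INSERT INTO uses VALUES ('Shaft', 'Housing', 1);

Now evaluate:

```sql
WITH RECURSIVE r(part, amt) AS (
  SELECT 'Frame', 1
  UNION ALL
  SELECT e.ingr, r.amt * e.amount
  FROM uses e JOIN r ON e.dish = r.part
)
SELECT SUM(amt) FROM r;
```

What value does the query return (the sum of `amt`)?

Base: (Frame, amt=1).
Iteration 1: components of {Frame} -> Clip = 1*1 = 1, Hub = 1*5 = 5.
Iteration 2: components of {Clip,Hub} -> Gizmo = 5*5 = 25, Motor = 5*5 = 25, Nut = 1*3 = 3, Shaft = 5*2 = 10.
Iteration 3: components of {Gizmo,Motor,Nut,Shaft} -> Housing = 10*1 = 10, Plate = 3*2 = 6.
Iteration 4: no further components; recursion stops.
SUM(amt) = 1 + 1 + 5 + 3 + 10 + 25 + 25 + 6 + 10 = 86.

86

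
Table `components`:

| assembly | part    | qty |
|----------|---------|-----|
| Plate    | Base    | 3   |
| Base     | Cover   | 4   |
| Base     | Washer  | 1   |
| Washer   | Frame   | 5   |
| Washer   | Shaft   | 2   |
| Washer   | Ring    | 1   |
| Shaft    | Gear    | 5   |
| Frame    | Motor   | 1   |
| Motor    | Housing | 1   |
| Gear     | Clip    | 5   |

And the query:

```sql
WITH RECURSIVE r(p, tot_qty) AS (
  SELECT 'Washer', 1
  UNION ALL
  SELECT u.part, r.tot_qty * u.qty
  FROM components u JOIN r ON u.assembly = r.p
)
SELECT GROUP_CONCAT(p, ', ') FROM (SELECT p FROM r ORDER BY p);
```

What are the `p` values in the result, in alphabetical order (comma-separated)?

Clip, Frame, Gear, Housing, Motor, Ring, Shaft, Washer

Base: (Washer, tot_qty=1).
Iteration 1: components of {Washer} -> Frame = 1*5 = 5, Ring = 1*1 = 1, Shaft = 1*2 = 2.
Iteration 2: components of {Frame,Ring,Shaft} -> Gear = 2*5 = 10, Motor = 5*1 = 5.
Iteration 3: components of {Gear,Motor} -> Clip = 10*5 = 50, Housing = 5*1 = 5.
Iteration 4: no further components; recursion stops.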